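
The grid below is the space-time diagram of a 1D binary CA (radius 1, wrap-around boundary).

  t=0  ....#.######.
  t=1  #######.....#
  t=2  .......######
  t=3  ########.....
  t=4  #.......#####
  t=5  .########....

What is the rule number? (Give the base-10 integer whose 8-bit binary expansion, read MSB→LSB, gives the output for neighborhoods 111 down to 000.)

  nb ###: next=.  (t=0,i=7, bit7=0)
  nb ##.: next=.  (t=0,i=11, bit6=0)
  nb #.#: next=#  (t=0,i=5, bit5=1)
  nb #..: next=#  (t=0,i=12, bit4=1)
  nb .##: next=#  (t=0,i=6, bit3=1)
  nb .#.: next=#  (t=0,i=4, bit2=1)
  nb ..#: next=#  (t=0,i=3, bit1=1)
  nb ...: next=#  (t=0,i=0, bit0=1)
  bits 00111111 = 63

63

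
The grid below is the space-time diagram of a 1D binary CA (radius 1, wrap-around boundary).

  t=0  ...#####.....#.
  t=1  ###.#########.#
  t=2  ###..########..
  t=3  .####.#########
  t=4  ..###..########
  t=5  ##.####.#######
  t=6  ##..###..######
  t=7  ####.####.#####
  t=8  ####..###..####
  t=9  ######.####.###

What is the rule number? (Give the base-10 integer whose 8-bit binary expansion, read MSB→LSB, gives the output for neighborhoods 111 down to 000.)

211

  ### -> #   bit 7 = 1  t=0,i=4
  ##. -> #   bit 6 = 1  t=0,i=7
  #.# -> .   bit 5 = 0  t=1,i=3
  #.. -> #   bit 4 = 1  t=0,i=8
  .## -> .   bit 3 = 0  t=0,i=3
  .#. -> .   bit 2 = 0  t=0,i=13
  ..# -> #   bit 1 = 1  t=0,i=2
  ... -> #   bit 0 = 1  t=0,i=0
  bits 11010011 = 211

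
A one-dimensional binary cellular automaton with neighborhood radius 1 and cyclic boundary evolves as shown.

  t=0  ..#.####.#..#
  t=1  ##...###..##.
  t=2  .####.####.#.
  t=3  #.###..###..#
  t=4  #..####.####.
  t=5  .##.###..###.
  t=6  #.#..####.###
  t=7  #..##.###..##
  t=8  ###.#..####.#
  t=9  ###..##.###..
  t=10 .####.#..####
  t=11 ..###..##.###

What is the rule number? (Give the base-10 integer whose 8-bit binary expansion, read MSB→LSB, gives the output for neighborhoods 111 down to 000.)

211

  ###|#  b7=1 t=0,i=5
  ##.|#  b6=1 t=0,i=7
  #.#|.  b5=0 t=0,i=3
  #..|#  b4=1 t=0,i=0
  .##|.  b3=0 t=0,i=4
  .#.|.  b2=0 t=0,i=2
  ..#|#  b1=1 t=0,i=1
  ...|#  b0=1 t=1,i=3
  bits 11010011 = 211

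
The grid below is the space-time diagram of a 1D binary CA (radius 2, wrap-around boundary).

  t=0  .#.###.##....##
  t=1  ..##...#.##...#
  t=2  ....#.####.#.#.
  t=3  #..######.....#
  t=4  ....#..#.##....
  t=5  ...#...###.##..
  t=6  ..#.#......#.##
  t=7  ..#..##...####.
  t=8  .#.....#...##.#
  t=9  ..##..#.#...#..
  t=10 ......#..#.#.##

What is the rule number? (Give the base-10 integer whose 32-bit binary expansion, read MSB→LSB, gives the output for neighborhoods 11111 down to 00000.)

  #####|.  b31=0 t=3,i=5
  ####.|#  b30=1 t=2,i=8
  ###.#|.  b29=0 t=0,i=5
  ###..|.  b28=0 t=3,i=8
  ##.##|.  b27=0 t=0,i=6
  ##.#.|.  b26=0 t=0,i=0
  ##..#|.  b25=0 t=3,i=1
  ##...|#  b24=1 t=0,i=9
  #.###|#  b23=1 t=0,i=3
  #.##.|#  b22=1 t=0,i=7
  #.#.#|.  b21=0 t=0,i=1
  #.#..|.  b20=0 t=2,i=13
  #..##|.  b19=0 t=1,i=1
  #..#.|.  b18=0 t=4,i=6
  #...#|.  b17=0 t=1,i=5
  #....|#  b16=1 t=0,i=10
  .####|#  b15=1 t=2,i=7
  .###.|.  b14=0 t=0,i=4
  .##.#|#  b13=1 t=0,i=14
  .##..|.  b12=0 t=0,i=8
  .#.##|#  b11=1 t=0,i=2
  .#.#.|.  b10=0 t=2,i=12
  .#..#|.  b9=0 t=1,i=0
  .#...|#  b8=1 t=2,i=14
  ..###|.  b7=0 t=3,i=3
  ..##.|.  b6=0 t=0,i=13
  ..#.#|#  b5=1 t=1,i=7
  ..#..|.  b4=0 t=1,i=14
  ...##|.  b3=0 t=0,i=12
  ...#.|#  b2=1 t=1,i=6
  ....#|.  b1=0 t=0,i=11
  .....|.  b0=0 t=2,i=1
  bits 01000001110000011010100100100100 = 1103210788

1103210788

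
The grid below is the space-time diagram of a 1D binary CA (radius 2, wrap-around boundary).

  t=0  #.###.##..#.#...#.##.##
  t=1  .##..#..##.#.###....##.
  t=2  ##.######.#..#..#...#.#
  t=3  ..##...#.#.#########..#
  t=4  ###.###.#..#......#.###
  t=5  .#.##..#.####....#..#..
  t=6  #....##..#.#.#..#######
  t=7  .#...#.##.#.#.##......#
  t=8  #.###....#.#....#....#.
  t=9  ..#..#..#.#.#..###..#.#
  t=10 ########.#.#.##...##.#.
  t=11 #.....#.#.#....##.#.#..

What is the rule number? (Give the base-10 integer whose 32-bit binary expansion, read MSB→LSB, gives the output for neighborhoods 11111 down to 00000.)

  #####|.  b31=0 t=2,i=5
  ####.|#  b30=1 t=2,i=7
  ###.#|.  b29=0 t=0,i=0
  ###..|.  b28=0 t=1,i=15
  ##.##|#  b27=1 t=0,i=1
  ##.#.|#  b26=1 t=1,i=10
  ##..#|#  b25=1 t=0,i=8
  ##...|#  b24=1 t=1,i=16
  #.###|#  b23=1 t=0,i=2
  #.##.|.  b22=0 t=0,i=6
  #.#.#|.  b21=0 t=1,i=11
  #.#..|.  b20=0 t=0,i=12
  #..##|#  b19=1 t=1,i=0
  #..#.|#  b18=1 t=0,i=9
  #...#|#  b17=1 t=0,i=14
  #....|.  b16=0 t=1,i=17
  .####|.  b15=0 t=2,i=4
  .###.|.  b14=0 t=0,i=3
  .##.#|.  b13=0 t=0,i=19
  .##..|.  b12=0 t=0,i=7
  .#.##|.  b11=0 t=0,i=17
  .#.#.|#  b10=1 t=0,i=11
  .#..#|#  b9=1 t=1,i=6
  .#...|#  b8=1 t=0,i=13
  ..###|.  b7=0 t=6,i=16
  ..##.|#  b6=1 t=1,i=1
  ..#.#|.  b5=0 t=0,i=10
  ..#..|#  b4=1 t=1,i=5
  ...##|.  b3=0 t=1,i=19
  ...#.|#  b2=1 t=0,i=15
  ....#|.  b1=0 t=1,i=18
  .....|.  b0=0 t=4,i=14
  bits 01001111100011100000011101010100 = 1334708052

1334708052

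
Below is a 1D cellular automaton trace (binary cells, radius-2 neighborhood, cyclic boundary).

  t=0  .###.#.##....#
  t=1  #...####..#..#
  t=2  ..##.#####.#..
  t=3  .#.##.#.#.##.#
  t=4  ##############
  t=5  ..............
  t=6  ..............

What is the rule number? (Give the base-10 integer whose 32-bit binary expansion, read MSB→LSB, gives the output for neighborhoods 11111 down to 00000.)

1584901672

  [31] ##### => .  t=2,i=7
  [30] ####. => #  t=1,i=6
  [29] ###.# => .  t=0,i=3
  [28] ###.. => #  t=1,i=7
  [27] ##.## => #  t=2,i=4
  [26] ##.#. => #  t=0,i=4
  [25] ##..# => #  t=1,i=8
  [24] ##... => .  t=0,i=9
  [23] #.### => .  t=0,i=1
  [22] #.##. => #  t=0,i=7
  [21] #.#.# => #  t=0,i=5
  [20] #.#.. => #  t=2,i=11
  [19] #..## => .  t=1,i=12
  [18] #..#. => #  t=1,i=9
  [17] #...# => #  t=1,i=2
  [16] #.... => #  t=0,i=10
  [15] .#### => #  t=1,i=5
  [14] .###. => .  t=0,i=2
  [13] .##.# => #  t=2,i=3
  [12] .##.. => .  t=0,i=8
  [11] .#.## => #  t=0,i=0
  [10] .#.#. => #  t=3,i=0
  [9] .#..# => #  t=1,i=11
  [8] .#... => .  t=2,i=12
  [7] ..### => .  t=1,i=4
  [6] ..##. => .  t=1,i=13
  [5] ..#.# => #  t=0,i=13
  [4] ..#.. => .  t=1,i=10
  [3] ...## => #  t=1,i=3
  [2] ...#. => .  t=0,i=12
  [1] ....# => .  t=0,i=11
  [0] ..... => .  t=5,i=0
  bits 01011110011101111010111000101000 = 1584901672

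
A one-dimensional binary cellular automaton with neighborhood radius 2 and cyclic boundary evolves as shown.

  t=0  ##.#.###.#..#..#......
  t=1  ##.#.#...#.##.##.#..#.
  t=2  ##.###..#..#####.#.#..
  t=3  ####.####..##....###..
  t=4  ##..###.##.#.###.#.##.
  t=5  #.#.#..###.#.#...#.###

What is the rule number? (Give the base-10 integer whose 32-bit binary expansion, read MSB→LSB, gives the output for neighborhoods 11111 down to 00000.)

469083350

  nb #####: next=.  (t=2,i=13, bit31=0)
  nb ####.: next=.  (t=2,i=14, bit30=0)
  nb ###.#: next=.  (t=0,i=7, bit29=0)
  nb ###..: next=#  (t=2,i=5, bit28=1)
  nb ##.##: next=#  (t=1,i=13, bit27=1)
  nb ##.#.: next=.  (t=0,i=2, bit26=0)
  nb ##..#: next=#  (t=2,i=6, bit25=1)
  nb ##...: next=#  (t=3,i=13, bit24=1)
  nb #.###: next=#  (t=0,i=5, bit23=1)
  nb #.##.: next=#  (t=1,i=0, bit22=1)
  nb #.#.#: next=#  (t=0,i=3, bit21=1)
  nb #.#..: next=#  (t=0,i=9, bit20=1)
  nb #..##: next=.  (t=2,i=10, bit19=0)
  nb #..#.: next=#  (t=0,i=11, bit18=1)
  nb #...#: next=.  (t=1,i=7, bit17=0)
  nb #....: next=#  (t=0,i=17, bit16=1)
  nb .####: next=#  (t=2,i=12, bit15=1)
  nb .###.: next=.  (t=0,i=6, bit14=0)
  nb .##.#: next=#  (t=0,i=1, bit13=1)
  nb .##..: next=.  (t=3,i=12, bit12=0)
  nb .#.##: next=.  (t=0,i=4, bit11=0)
  nb .#.#.: next=#  (t=1,i=4, bit10=1)
  nb .#..#: next=.  (t=0,i=10, bit9=0)
  nb .#...: next=.  (t=0,i=16, bit8=0)
  nb ..###: next=#  (t=2,i=11, bit7=1)
  nb ..##.: next=#  (t=0,i=0, bit6=1)
  nb ..#.#: next=.  (t=1,i=9, bit5=0)
  nb ..#..: next=#  (t=0,i=12, bit4=1)
  nb ...##: next=.  (t=0,i=21, bit3=0)
  nb ...#.: next=#  (t=1,i=8, bit2=1)
  nb ....#: next=#  (t=0,i=20, bit1=1)
  nb .....: next=.  (t=0,i=18, bit0=0)
  bits 00011011111101011010010011010110 = 469083350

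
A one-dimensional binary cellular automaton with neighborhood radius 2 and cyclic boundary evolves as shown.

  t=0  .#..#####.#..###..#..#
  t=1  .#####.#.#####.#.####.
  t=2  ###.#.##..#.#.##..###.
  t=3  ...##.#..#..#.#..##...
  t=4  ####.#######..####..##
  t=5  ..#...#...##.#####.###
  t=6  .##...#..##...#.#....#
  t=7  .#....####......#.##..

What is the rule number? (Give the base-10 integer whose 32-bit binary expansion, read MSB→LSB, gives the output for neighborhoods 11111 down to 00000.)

1417511643

  #####|.  b31=0 t=0,i=6
  ####.|#  b30=1 t=0,i=7
  ###.#|.  b29=0 t=0,i=8
  ###..|#  b28=1 t=0,i=15
  ##.##|.  b27=0 t=2,i=21
  ##.#.|#  b26=1 t=0,i=9
  ##..#|.  b25=0 t=0,i=16
  ##...|.  b24=0 t=3,i=19
  #.###|.  b23=0 t=1,i=9
  #.##.|#  b22=1 t=2,i=6
  #.#.#|#  b21=1 t=1,i=7
  #.#..|#  b20=1 t=0,i=1
  #..##|#  b19=1 t=0,i=3
  #..#.|#  b18=1 t=0,i=17
  #...#|.  b17=0 t=5,i=4
  #....|#  b16=1 t=3,i=20
  .####|#  b15=1 t=0,i=5
  .###.|.  b14=0 t=0,i=14
  .##.#|.  b13=0 t=3,i=4
  .##..|.  b12=0 t=2,i=7
  .#.##|.  b11=0 t=1,i=8
  .#.#.|.  b10=0 t=0,i=0
  .#..#|#  b9=1 t=0,i=2
  .#...|.  b8=0 t=5,i=3
  ..###|#  b7=1 t=0,i=4
  ..##.|#  b6=1 t=3,i=3
  ..#.#|.  b5=0 t=0,i=21
  ..#..|#  b4=1 t=0,i=18
  ...##|#  b3=1 t=3,i=2
  ...#.|.  b2=0 t=5,i=5
  ....#|#  b1=1 t=3,i=1
  .....|#  b0=1 t=3,i=0
  bits 01010100011111011000001011011011 = 1417511643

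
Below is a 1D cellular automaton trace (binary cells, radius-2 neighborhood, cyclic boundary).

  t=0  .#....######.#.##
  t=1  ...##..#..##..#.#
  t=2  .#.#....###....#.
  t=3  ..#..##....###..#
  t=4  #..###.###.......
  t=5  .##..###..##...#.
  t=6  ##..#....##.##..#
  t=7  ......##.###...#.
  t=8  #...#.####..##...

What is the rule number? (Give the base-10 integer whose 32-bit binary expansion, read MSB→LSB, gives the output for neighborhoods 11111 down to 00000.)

  ##### -> .   bit 31 = 0  t=0,i=8
  ####. -> #   bit 30 = 1  t=0,i=10
  ###.# -> #   bit 29 = 1  t=0,i=11
  ###.. -> .   bit 28 = 0  t=2,i=10
  ##.## -> #   bit 27 = 1  t=4,i=6
  ##.#. -> .   bit 26 = 0  t=0,i=0
  ##..# -> .   bit 25 = 0  t=1,i=5
  ##... -> #   bit 24 = 1  t=2,i=11
  #.### -> #   bit 23 = 1  t=4,i=7
  #.##. -> .   bit 22 = 0  t=0,i=15
  #.#.# -> .   bit 21 = 0  t=0,i=13
  #.#.. -> .   bit 20 = 0  t=0,i=1
  #..## -> #   bit 19 = 1  t=1,i=9
  #..#. -> .   bit 18 = 0  t=1,i=6
  #...# -> #   bit 17 = 1  t=1,i=1
  #.... -> #   bit 16 = 1  t=0,i=3
  .#### -> #   bit 15 = 1  t=0,i=7
  .###. -> .   bit 14 = 0  t=2,i=9
  .##.# -> #   bit 13 = 1  t=0,i=16
  .##.. -> .   bit 12 = 0  t=1,i=4
  .#.## -> #   bit 11 = 1  t=0,i=14
  .#.#. -> #   bit 10 = 1  t=1,i=15
  .#..# -> #   bit 9 = 1  t=1,i=8
  .#... -> .   bit 8 = 0  t=0,i=2
  ..### -> .   bit 7 = 0  t=0,i=6
  ..##. -> #   bit 6 = 1  t=1,i=3
  ..#.# -> .   bit 5 = 0  t=1,i=14
  ..#.. -> .   bit 4 = 0  t=1,i=7
  ...## -> .   bit 3 = 0  t=0,i=5
  ...#. -> .   bit 2 = 0  t=2,i=14
  ....# -> #   bit 1 = 1  t=0,i=4
  ..... -> .   bit 0 = 0  t=4,i=12
  bits 01101001100010111010111001000010 = 1770761794

1770761794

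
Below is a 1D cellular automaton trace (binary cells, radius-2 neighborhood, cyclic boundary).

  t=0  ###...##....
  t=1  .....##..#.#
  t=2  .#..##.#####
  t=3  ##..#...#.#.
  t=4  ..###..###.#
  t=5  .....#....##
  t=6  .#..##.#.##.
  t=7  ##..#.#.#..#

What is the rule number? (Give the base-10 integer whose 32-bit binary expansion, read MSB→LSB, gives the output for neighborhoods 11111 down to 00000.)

1175817340

  ##### -> .   bit 31 = 0  t=2,i=9
  ####. -> #   bit 30 = 1  t=2,i=10
  ###.# -> .   bit 29 = 0  t=2,i=11
  ###.. -> .   bit 28 = 0  t=0,i=2
  ##.## -> .   bit 27 = 0  t=2,i=6
  ##.#. -> #   bit 26 = 1  t=2,i=0
  ##..# -> #   bit 25 = 1  t=1,i=7
  ##... -> .   bit 24 = 0  t=0,i=3
  #.### -> .   bit 23 = 0  t=2,i=7
  #.##. -> .   bit 22 = 0  t=3,i=0
  #.#.# -> .   bit 21 = 0  t=3,i=10
  #.#.. -> #   bit 20 = 1  t=1,i=11
  #..## -> .   bit 19 = 0  t=2,i=3
  #..#. -> #   bit 18 = 1  t=1,i=8
  #...# -> .   bit 17 = 0  t=0,i=4
  #.... -> #   bit 16 = 1  t=0,i=9
  .#### -> #   bit 15 = 1  t=2,i=8
  .###. -> .   bit 14 = 0  t=0,i=1
  .##.# -> .   bit 13 = 0  t=2,i=5
  .##.. -> .   bit 12 = 0  t=0,i=7
  .#.## -> #   bit 11 = 1  t=3,i=11
  .#.#. -> #   bit 10 = 1  t=1,i=10
  .#..# -> .   bit 9 = 0  t=2,i=2
  .#... -> .   bit 8 = 0  t=1,i=0
  ..### -> .   bit 7 = 0  t=0,i=0
  ..##. -> #   bit 6 = 1  t=0,i=6
  ..#.# -> #   bit 5 = 1  t=1,i=9
  ..#.. -> #   bit 4 = 1  t=3,i=4
  ...## -> #   bit 3 = 1  t=0,i=5
  ...#. -> #   bit 2 = 1  t=3,i=7
  ....# -> .   bit 1 = 0  t=0,i=10
  ..... -> .   bit 0 = 0  t=1,i=2
  bits 01000110000101011000110001111100 = 1175817340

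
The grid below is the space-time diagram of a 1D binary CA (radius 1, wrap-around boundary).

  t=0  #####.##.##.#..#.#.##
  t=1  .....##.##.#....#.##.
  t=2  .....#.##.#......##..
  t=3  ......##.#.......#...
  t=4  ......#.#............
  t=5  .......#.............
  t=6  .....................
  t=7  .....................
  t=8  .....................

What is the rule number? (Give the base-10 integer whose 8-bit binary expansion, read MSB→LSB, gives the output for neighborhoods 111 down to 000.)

40

  nb ###: next=.  (t=0,i=0, bit7=0)
  nb ##.: next=.  (t=0,i=4, bit6=0)
  nb #.#: next=#  (t=0,i=5, bit5=1)
  nb #..: next=.  (t=0,i=13, bit4=0)
  nb .##: next=#  (t=0,i=6, bit3=1)
  nb .#.: next=.  (t=0,i=12, bit2=0)
  nb ..#: next=.  (t=0,i=14, bit1=0)
  nb ...: next=.  (t=1,i=0, bit0=0)
  bits 00101000 = 40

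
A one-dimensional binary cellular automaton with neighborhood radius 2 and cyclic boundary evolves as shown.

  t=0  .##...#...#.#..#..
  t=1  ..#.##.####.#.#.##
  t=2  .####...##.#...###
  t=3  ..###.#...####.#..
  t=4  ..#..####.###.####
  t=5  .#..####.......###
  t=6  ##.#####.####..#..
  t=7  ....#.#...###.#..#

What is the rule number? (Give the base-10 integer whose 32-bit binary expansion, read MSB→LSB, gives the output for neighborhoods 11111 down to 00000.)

  #####|.  b31=0 t=6,i=5
  ####.|#  b30=1 t=1,i=9
  ###.#|.  b29=0 t=1,i=10
  ###..|#  b28=1 t=2,i=4
  ##.##|.  b27=0 t=1,i=6
  ##.#.|#  b26=1 t=1,i=11
  ##..#|.  b25=0 t=1,i=0
  ##...|.  b24=0 t=0,i=3
  #.###|.  b23=0 t=1,i=7
  #.##.|#  b22=1 t=1,i=4
  #.#.#|.  b21=0 t=1,i=12
  #.#..|#  b20=1 t=0,i=12
  #..##|#  b19=1 t=4,i=4
  #..#.|#  b18=1 t=0,i=14
  #...#|#  b17=1 t=0,i=4
  #....|#  b16=1 t=3,i=17
  .####|#  b15=1 t=1,i=8
  .###.|.  b14=0 t=2,i=16
  .##.#|.  b13=0 t=1,i=5
  .##..|#  b12=1 t=0,i=2
  .#.##|#  b11=1 t=1,i=3
  .#.#.|.  b10=0 t=0,i=11
  .#..#|.  b9=0 t=0,i=13
  .#...|#  b8=1 t=0,i=7
  ..###|#  b7=1 t=2,i=15
  ..##.|.  b6=0 t=0,i=1
  ..#.#|#  b5=1 t=0,i=10
  ..#..|.  b4=0 t=0,i=6
  ...##|.  b3=0 t=0,i=0
  ...#.|#  b2=1 t=0,i=5
  ....#|.  b1=0 t=3,i=0
  .....|#  b0=1 t=5,i=10
  bits 01010100010111111001100110100101 = 1415551397

1415551397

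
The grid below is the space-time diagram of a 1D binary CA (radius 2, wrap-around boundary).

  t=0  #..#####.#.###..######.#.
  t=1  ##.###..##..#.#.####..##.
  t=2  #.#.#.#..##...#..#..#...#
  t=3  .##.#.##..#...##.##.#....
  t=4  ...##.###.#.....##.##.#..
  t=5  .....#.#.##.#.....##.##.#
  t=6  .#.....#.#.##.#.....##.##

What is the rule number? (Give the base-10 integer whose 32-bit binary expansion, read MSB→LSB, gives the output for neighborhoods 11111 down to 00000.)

  #####|#  b31=1 t=0,i=5
  ####.|.  b30=0 t=0,i=6
  ###.#|.  b29=0 t=0,i=7
  ###..|.  b28=0 t=0,i=13
  ##.##|#  b27=1 t=1,i=2
  ##.#.|#  b26=1 t=0,i=8
  ##..#|#  b25=1 t=0,i=14
  ##...|.  b24=0 t=2,i=11
  #.###|.  b23=0 t=0,i=11
  #.##.|#  b22=1 t=1,i=0
  #.#.#|#  b21=1 t=0,i=9
  #.#..|#  b20=1 t=0,i=0
  #..##|.  b19=0 t=0,i=2
  #..#.|.  b18=0 t=1,i=11
  #...#|.  b17=0 t=2,i=12
  #....|#  b16=1 t=3,i=22
  .####|#  b15=1 t=0,i=4
  .###.|#  b14=1 t=0,i=12
  .##.#|.  b13=0 t=1,i=1
  .##..|#  b12=1 t=1,i=9
  .#.##|.  b11=0 t=0,i=10
  .#.#.|.  b10=0 t=0,i=24
  .#..#|#  b9=1 t=0,i=1
  .#...|.  b8=0 t=2,i=21
  ..###|#  b7=1 t=0,i=3
  ..##.|.  b6=0 t=1,i=8
  ..#.#|.  b5=0 t=1,i=12
  ..#..|#  b4=1 t=2,i=14
  ...##|.  b3=0 t=2,i=23
  ...#.|.  b2=0 t=2,i=13
  ....#|.  b1=0 t=3,i=24
  .....|.  b0=0 t=3,i=23
  bits 10001110011100011101001010010000 = 2389824144

2389824144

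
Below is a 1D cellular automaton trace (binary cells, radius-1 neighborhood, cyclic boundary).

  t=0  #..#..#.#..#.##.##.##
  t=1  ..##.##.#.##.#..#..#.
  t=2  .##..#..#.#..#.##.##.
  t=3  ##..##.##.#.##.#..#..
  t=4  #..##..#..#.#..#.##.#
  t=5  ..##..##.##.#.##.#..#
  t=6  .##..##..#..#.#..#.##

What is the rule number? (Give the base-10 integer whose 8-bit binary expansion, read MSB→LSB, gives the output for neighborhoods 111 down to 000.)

14

  [7] ### => .  t=0,i=20
  [6] ##. => .  t=0,i=0
  [5] #.# => .  t=0,i=7
  [4] #.. => .  t=0,i=1
  [3] .## => #  t=0,i=13
  [2] .#. => #  t=0,i=3
  [1] ..# => #  t=0,i=2
  [0] ... => .  t=1,i=0
  bits 00001110 = 14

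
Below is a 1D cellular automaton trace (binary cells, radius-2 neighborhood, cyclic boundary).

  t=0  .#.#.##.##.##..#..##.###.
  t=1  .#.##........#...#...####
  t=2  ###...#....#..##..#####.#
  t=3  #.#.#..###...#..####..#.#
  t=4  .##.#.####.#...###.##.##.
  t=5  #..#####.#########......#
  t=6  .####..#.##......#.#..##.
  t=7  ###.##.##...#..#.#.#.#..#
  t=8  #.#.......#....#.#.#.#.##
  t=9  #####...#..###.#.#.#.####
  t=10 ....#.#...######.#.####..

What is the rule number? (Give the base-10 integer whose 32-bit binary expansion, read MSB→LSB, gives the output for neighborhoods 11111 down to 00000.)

918276522

  #####|.  b31=0 t=2,i=20
  ####.|.  b30=0 t=1,i=23
  ###.#|#  b29=1 t=1,i=24
  ###..|#  b28=1 t=0,i=23
  ##.##|.  b27=0 t=0,i=7
  ##.#.|#  b26=1 t=1,i=0
  ##..#|#  b25=1 t=0,i=13
  ##...|.  b24=0 t=1,i=5
  #.###|#  b23=1 t=0,i=21
  #.##.|.  b22=0 t=0,i=5
  #.#.#|#  b21=1 t=0,i=3
  #.#..|#  b20=1 t=3,i=4
  #..##|#  b19=1 t=0,i=17
  #..#.|.  b18=0 t=0,i=0
  #...#|#  b17=1 t=1,i=15
  #....|#  b16=1 t=1,i=6
  .####|#  b15=1 t=1,i=22
  .###.|#  b14=1 t=0,i=22
  .##.#|.  b13=0 t=0,i=6
  .##..|.  b12=0 t=0,i=12
  .#.##|#  b11=1 t=0,i=4
  .#.#.|.  b10=0 t=0,i=2
  .#..#|.  b9=0 t=0,i=16
  .#...|#  b8=1 t=1,i=14
  ..###|#  b7=1 t=1,i=21
  ..##.|.  b6=0 t=0,i=18
  ..#.#|#  b5=1 t=0,i=1
  ..#..|.  b4=0 t=0,i=15
  ...##|#  b3=1 t=1,i=20
  ...#.|.  b2=0 t=1,i=12
  ....#|#  b1=1 t=1,i=11
  .....|.  b0=0 t=1,i=7
  bits 00110110101110111100100110101010 = 918276522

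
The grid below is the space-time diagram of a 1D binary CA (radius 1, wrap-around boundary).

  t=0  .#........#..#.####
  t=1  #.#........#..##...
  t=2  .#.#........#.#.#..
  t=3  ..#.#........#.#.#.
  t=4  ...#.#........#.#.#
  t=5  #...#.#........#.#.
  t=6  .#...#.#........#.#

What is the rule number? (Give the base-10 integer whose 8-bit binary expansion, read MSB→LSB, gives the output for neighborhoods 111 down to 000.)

  ### -> .   bit 7 = 0  t=0,i=16
  ##. -> .   bit 6 = 0  t=0,i=18
  #.# -> #   bit 5 = 1  t=0,i=0
  #.. -> #   bit 4 = 1  t=0,i=2
  .## -> #   bit 3 = 1  t=0,i=15
  .#. -> .   bit 2 = 0  t=0,i=1
  ..# -> .   bit 1 = 0  t=0,i=9
  ... -> .   bit 0 = 0  t=0,i=3
  bits 00111000 = 56

56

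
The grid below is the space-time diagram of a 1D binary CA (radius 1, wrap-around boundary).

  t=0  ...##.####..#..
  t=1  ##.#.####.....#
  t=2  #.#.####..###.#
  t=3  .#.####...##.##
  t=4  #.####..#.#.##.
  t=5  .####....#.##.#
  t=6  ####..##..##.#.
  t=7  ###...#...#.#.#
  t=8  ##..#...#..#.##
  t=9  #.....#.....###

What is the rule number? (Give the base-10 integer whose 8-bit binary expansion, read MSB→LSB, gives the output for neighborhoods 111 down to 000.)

169

  [7] ### => #  t=0,i=7
  [6] ##. => .  t=0,i=4
  [5] #.# => #  t=0,i=5
  [4] #.. => .  t=0,i=10
  [3] .## => #  t=0,i=3
  [2] .#. => .  t=0,i=12
  [1] ..# => .  t=0,i=2
  [0] ... => #  t=0,i=0
  bits 10101001 = 169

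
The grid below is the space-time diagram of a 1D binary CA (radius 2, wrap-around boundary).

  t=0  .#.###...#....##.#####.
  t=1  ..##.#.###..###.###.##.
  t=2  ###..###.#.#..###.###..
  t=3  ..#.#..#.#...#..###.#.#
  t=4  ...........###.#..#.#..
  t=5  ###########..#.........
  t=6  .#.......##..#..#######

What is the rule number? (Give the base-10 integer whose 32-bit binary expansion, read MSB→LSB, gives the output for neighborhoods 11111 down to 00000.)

  nb #####: next=.  (t=0,i=19, bit31=0)
  nb ####.: next=#  (t=0,i=20, bit30=1)
  nb ###.#: next=#  (t=1,i=14, bit29=1)
  nb ###..: next=#  (t=0,i=5, bit28=1)
  nb ##.##: next=#  (t=0,i=16, bit27=1)
  nb ##.#.: next=.  (t=1,i=4, bit26=0)
  nb ##..#: next=.  (t=0,i=22, bit25=0)
  nb ##...: next=.  (t=0,i=6, bit24=0)
  nb #.###: next=#  (t=0,i=3, bit23=1)
  nb #.##.: next=#  (t=1,i=20, bit22=1)
  nb #.#.#: next=#  (t=1,i=5, bit21=1)
  nb #.#..: next=.  (t=2,i=11, bit20=0)
  nb #..##: next=#  (t=1,i=11, bit19=1)
  nb #..#.: next=.  (t=0,i=0, bit18=0)
  nb #...#: next=#  (t=0,i=7, bit17=1)
  nb #....: next=.  (t=0,i=11, bit16=0)
  nb .####: next=#  (t=0,i=18, bit15=1)
  nb .###.: next=.  (t=0,i=4, bit14=0)
  nb .##.#: next=.  (t=0,i=15, bit13=0)
  nb .##..: next=.  (t=1,i=21, bit12=0)
  nb .#.##: next=#  (t=0,i=2, bit11=1)
  nb .#.#.: next=.  (t=2,i=10, bit10=0)
  nb .#..#: next=.  (t=2,i=12, bit9=0)
  nb .#...: next=.  (t=0,i=10, bit8=0)
  nb ..###: next=.  (t=1,i=12, bit7=0)
  nb ..##.: next=#  (t=0,i=14, bit6=1)
  nb ..#.#: next=.  (t=0,i=1, bit5=0)
  nb ..#..: next=#  (t=0,i=9, bit4=1)
  nb ...##: next=#  (t=0,i=13, bit3=1)
  nb ...#.: next=#  (t=0,i=8, bit2=1)
  nb ....#: next=#  (t=0,i=12, bit1=1)
  nb .....: next=#  (t=4,i=0, bit0=1)
  bits 01111000111010101000100001011111 = 2028636255

2028636255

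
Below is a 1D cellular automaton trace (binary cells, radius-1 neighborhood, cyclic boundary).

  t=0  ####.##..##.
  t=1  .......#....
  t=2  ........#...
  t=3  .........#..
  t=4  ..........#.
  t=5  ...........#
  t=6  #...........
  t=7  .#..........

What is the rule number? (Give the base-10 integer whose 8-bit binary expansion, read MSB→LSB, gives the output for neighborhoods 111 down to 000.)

16

  [7] ### => .  t=0,i=1
  [6] ##. => .  t=0,i=3
  [5] #.# => .  t=0,i=4
  [4] #.. => #  t=0,i=7
  [3] .## => .  t=0,i=0
  [2] .#. => .  t=1,i=7
  [1] ..# => .  t=0,i=8
  [0] ... => .  t=1,i=0
  bits 00010000 = 16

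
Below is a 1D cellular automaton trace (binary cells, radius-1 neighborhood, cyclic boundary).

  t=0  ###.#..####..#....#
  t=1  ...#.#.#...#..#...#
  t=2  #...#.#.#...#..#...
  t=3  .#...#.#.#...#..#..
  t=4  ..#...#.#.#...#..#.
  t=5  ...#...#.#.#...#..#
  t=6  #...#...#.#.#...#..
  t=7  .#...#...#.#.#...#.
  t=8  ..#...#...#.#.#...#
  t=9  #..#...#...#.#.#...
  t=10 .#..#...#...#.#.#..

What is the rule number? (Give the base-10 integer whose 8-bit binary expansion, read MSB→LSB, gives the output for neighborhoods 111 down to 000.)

56

  ### -> .   bit 7 = 0  t=0,i=0
  ##. -> .   bit 6 = 0  t=0,i=2
  #.# -> #   bit 5 = 1  t=0,i=3
  #.. -> #   bit 4 = 1  t=0,i=5
  .## -> #   bit 3 = 1  t=0,i=7
  .#. -> .   bit 2 = 0  t=0,i=4
  ..# -> .   bit 1 = 0  t=0,i=6
  ... -> .   bit 0 = 0  t=0,i=15
  bits 00111000 = 56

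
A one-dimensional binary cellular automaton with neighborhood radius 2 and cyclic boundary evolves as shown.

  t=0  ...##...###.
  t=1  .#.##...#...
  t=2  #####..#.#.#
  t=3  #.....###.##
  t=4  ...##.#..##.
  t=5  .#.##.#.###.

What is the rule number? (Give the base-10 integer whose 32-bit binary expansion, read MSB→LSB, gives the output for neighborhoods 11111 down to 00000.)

  #####|.  b31=0 t=2,i=1
  ####.|.  b30=0 t=2,i=3
  ###.#|.  b29=0 t=3,i=8
  ###..|.  b28=0 t=0,i=10
  ##.##|#  b27=1 t=3,i=9
  ##.#.|.  b26=0 t=4,i=5
  ##..#|.  b25=0 t=2,i=5
  ##...|.  b24=0 t=0,i=5
  #.###|#  b23=1 t=2,i=11
  #.##.|#  b22=1 t=1,i=3
  #.#.#|.  b21=0 t=2,i=9
  #.#..|#  b20=1 t=4,i=6
  #..##|#  b19=1 t=4,i=8
  #..#.|#  b18=1 t=2,i=6
  #...#|.  b17=0 t=0,i=6
  #....|.  b16=0 t=0,i=0
  .####|#  b15=1 t=2,i=0
  .###.|.  b14=0 t=0,i=9
  .##.#|#  b13=1 t=4,i=4
  .##..|#  b12=1 t=0,i=4
  .#.##|#  b11=1 t=1,i=2
  .#.#.|#  b10=1 t=2,i=8
  .#..#|.  b9=0 t=4,i=7
  .#...|#  b8=1 t=1,i=9
  ..###|#  b7=1 t=0,i=8
  ..##.|#  b6=1 t=0,i=3
  ..#.#|#  b5=1 t=1,i=1
  ..#..|.  b4=0 t=1,i=8
  ...##|.  b3=0 t=0,i=2
  ...#.|#  b2=1 t=1,i=0
  ....#|#  b1=1 t=0,i=1
  .....|#  b0=1 t=3,i=3
  bits 00001000110111001011110111100111 = 148684263

148684263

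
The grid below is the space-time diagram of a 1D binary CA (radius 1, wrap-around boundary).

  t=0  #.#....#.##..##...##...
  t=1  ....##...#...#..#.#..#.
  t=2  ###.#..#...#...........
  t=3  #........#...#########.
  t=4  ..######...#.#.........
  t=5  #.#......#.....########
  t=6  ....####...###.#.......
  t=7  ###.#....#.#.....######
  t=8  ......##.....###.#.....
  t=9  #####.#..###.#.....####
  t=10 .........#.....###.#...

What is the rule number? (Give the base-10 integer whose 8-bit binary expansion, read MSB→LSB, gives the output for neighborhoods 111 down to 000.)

  ###|.  b7=0 t=2,i=1
  ##.|.  b6=0 t=0,i=10
  #.#|.  b5=0 t=0,i=1
  #..|.  b4=0 t=0,i=3
  .##|#  b3=1 t=0,i=9
  .#.|.  b2=0 t=0,i=0
  ..#|.  b1=0 t=0,i=6
  ...|#  b0=1 t=0,i=4
  bits 00001001 = 9

9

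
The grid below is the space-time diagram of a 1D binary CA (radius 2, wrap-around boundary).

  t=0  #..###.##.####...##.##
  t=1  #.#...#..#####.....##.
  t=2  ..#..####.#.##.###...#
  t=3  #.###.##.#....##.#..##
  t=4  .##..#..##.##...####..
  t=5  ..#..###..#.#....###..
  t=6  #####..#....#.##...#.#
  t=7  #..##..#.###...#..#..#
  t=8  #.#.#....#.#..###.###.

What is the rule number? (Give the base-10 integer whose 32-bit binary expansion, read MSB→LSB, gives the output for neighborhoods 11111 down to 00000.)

1553568279

  nb #####: next=.  (t=1,i=11, bit31=0)
  nb ####.: next=#  (t=0,i=12, bit30=1)
  nb ###.#: next=.  (t=0,i=5, bit29=0)
  nb ###..: next=#  (t=0,i=0, bit28=1)
  nb ##.##: next=#  (t=0,i=6, bit27=1)
  nb ##.#.: next=#  (t=1,i=21, bit26=1)
  nb ##..#: next=.  (t=0,i=1, bit25=0)
  nb ##...: next=.  (t=0,i=14, bit24=0)
  nb #.###: next=#  (t=0,i=10, bit23=1)
  nb #.##.: next=.  (t=0,i=7, bit22=0)
  nb #.#.#: next=.  (t=1,i=0, bit21=0)
  nb #.#..: next=#  (t=1,i=2, bit20=1)
  nb #..##: next=#  (t=0,i=2, bit19=1)
  nb #..#.: next=.  (t=2,i=1, bit18=0)
  nb #...#: next=.  (t=0,i=15, bit17=0)
  nb #....: next=#  (t=1,i=15, bit16=1)
  nb .####: next=#  (t=0,i=11, bit15=1)
  nb .###.: next=.  (t=0,i=4, bit14=0)
  nb .##.#: next=.  (t=0,i=8, bit13=0)
  nb .##..: next=#  (t=4,i=2, bit12=1)
  nb .#.##: next=.  (t=2,i=11, bit11=0)
  nb .#.#.: next=.  (t=1,i=1, bit10=0)
  nb .#..#: next=#  (t=1,i=7, bit9=1)
  nb .#...: next=.  (t=1,i=3, bit8=0)
  nb ..###: next=.  (t=0,i=3, bit7=0)
  nb ..##.: next=.  (t=0,i=17, bit6=0)
  nb ..#.#: next=.  (t=5,i=10, bit5=0)
  nb ..#..: next=#  (t=1,i=6, bit4=1)
  nb ...##: next=.  (t=0,i=16, bit3=0)
  nb ...#.: next=#  (t=1,i=5, bit2=1)
  nb ....#: next=#  (t=1,i=17, bit1=1)
  nb .....: next=#  (t=1,i=16, bit0=1)
  bits 01011100100110011001001000010111 = 1553568279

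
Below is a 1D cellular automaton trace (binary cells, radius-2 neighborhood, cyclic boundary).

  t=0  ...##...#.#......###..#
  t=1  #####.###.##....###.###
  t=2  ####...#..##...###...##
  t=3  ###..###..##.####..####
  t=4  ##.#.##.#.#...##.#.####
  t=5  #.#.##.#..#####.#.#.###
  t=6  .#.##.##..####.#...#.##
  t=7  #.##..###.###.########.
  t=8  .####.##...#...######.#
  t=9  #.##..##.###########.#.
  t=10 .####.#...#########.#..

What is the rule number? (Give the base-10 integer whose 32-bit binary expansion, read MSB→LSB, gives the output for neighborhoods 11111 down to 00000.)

  ##### -> #   bit 31 = 1  t=1,i=0
  ####. -> #   bit 30 = 1  t=1,i=3
  ###.# -> .   bit 29 = 0  t=1,i=4
  ###.. -> .   bit 28 = 0  t=0,i=19
  ##.## -> .   bit 27 = 0  t=1,i=5
  ##.#. -> #   bit 26 = 1  t=4,i=2
  ##..# -> #   bit 25 = 1  t=0,i=20
  ##... -> .   bit 24 = 0  t=0,i=5
  #.### -> .   bit 23 = 0  t=1,i=6
  #.##. -> #   bit 22 = 1  t=1,i=10
  #.#.# -> .   bit 21 = 0  t=4,i=3
  #.#.. -> #   bit 20 = 1  t=0,i=10
  #..## -> .   bit 19 = 0  t=2,i=9
  #..#. -> #   bit 18 = 1  t=0,i=21
  #...# -> #   bit 17 = 1  t=0,i=1
  #.... -> .   bit 16 = 0  t=0,i=12
  .#### -> #   bit 15 = 1  t=1,i=21
  .###. -> #   bit 14 = 1  t=0,i=18
  .##.# -> .   bit 13 = 0  t=3,i=11
  .##.. -> #   bit 12 = 1  t=0,i=4
  .#.## -> #   bit 11 = 1  t=4,i=4
  .#.#. -> .   bit 10 = 0  t=0,i=9
  .#..# -> .   bit 9 = 0  t=2,i=8
  .#... -> #   bit 8 = 1  t=0,i=0
  ..### -> #   bit 7 = 1  t=0,i=17
  ..##. -> #   bit 6 = 1  t=0,i=3
  ..#.# -> #   bit 5 = 1  t=0,i=8
  ..#.. -> #   bit 4 = 1  t=0,i=22
  ...## -> #   bit 3 = 1  t=0,i=2
  ...#. -> #   bit 2 = 1  t=0,i=7
  ....# -> .   bit 1 = 0  t=0,i=15
  ..... -> .   bit 0 = 0  t=0,i=13
  bits 11000110010101101101100111111100 = 3327580668

3327580668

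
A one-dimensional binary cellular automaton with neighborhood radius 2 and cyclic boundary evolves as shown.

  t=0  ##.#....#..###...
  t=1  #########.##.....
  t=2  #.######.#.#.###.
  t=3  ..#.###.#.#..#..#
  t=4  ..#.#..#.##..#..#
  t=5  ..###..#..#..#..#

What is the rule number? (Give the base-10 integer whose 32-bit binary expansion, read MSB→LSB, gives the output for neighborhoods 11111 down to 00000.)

3432592887

  #####|#  b31=1 t=1,i=2
  ####.|#  b30=1 t=1,i=7
  ###.#|.  b29=0 t=1,i=8
  ###..|.  b28=0 t=0,i=13
  ##.##|#  b27=1 t=1,i=9
  ##.#.|#  b26=1 t=0,i=2
  ##..#|.  b25=0 t=4,i=11
  ##...|.  b24=0 t=0,i=14
  #.###|#  b23=1 t=2,i=2
  #.##.|.  b22=0 t=1,i=10
  #.#.#|.  b21=0 t=2,i=0
  #.#..|#  b20=1 t=0,i=3
  #..##|#  b19=1 t=0,i=10
  #..#.|.  b18=0 t=3,i=1
  #...#|.  b17=0 t=0,i=15
  #....|#  b16=1 t=0,i=5
  .####|.  b15=0 t=1,i=1
  .###.|.  b14=0 t=0,i=12
  .##.#|#  b13=1 t=0,i=1
  .##..|#  b12=1 t=1,i=11
  .#.##|.  b11=0 t=2,i=1
  .#.#.|#  b10=1 t=2,i=10
  .#..#|.  b9=0 t=0,i=9
  .#...|#  b8=1 t=0,i=4
  ..###|#  b7=1 t=0,i=11
  ..##.|#  b6=1 t=0,i=0
  ..#.#|#  b5=1 t=3,i=2
  ..#..|#  b4=1 t=0,i=8
  ...##|.  b3=0 t=0,i=16
  ...#.|#  b2=1 t=0,i=7
  ....#|#  b1=1 t=0,i=6
  .....|#  b0=1 t=1,i=14
  bits 11001100100110010011010111110111 = 3432592887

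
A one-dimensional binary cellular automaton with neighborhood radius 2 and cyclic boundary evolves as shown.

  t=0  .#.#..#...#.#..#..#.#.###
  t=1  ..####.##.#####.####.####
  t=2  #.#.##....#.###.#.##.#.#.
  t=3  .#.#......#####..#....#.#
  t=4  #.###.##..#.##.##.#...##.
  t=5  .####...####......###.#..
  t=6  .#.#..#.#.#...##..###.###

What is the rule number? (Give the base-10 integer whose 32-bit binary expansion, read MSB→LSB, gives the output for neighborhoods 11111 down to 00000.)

3801501665

  [31] ##### => #  t=1,i=12
  [30] ####. => #  t=1,i=4
  [29] ###.# => #  t=0,i=24
  [28] ###.. => .  t=1,i=24
  [27] ##.## => .  t=1,i=6
  [26] ##.#. => .  t=0,i=0
  [25] ##..# => #  t=1,i=0
  [24] ##... => .  t=2,i=6
  [23] #.### => #  t=0,i=22
  [22] #.##. => .  t=1,i=7
  [21] #.#.# => .  t=0,i=1
  [20] #.#.. => #  t=0,i=3
  [19] #..## => .  t=1,i=1
  [18] #..#. => #  t=0,i=5
  [17] #...# => #  t=0,i=8
  [16] #.... => .  t=2,i=7
  [15] .#### => .  t=1,i=3
  [14] .###. => #  t=0,i=23
  [13] .##.# => .  t=1,i=8
  [12] .##.. => .  t=2,i=5
  [11] .#.## => #  t=0,i=21
  [10] .#.#. => #  t=0,i=2
  [9] .#..# => #  t=0,i=4
  [8] .#... => #  t=0,i=7
  [7] ..### => #  t=1,i=2
  [6] ..##. => #  t=4,i=22
  [5] ..#.# => #  t=0,i=10
  [4] ..#.. => .  t=0,i=6
  [3] ...## => .  t=3,i=9
  [2] ...#. => .  t=0,i=9
  [1] ....# => .  t=2,i=8
  [0] ..... => #  t=3,i=6
  bits 11100010100101100100111111100001 = 3801501665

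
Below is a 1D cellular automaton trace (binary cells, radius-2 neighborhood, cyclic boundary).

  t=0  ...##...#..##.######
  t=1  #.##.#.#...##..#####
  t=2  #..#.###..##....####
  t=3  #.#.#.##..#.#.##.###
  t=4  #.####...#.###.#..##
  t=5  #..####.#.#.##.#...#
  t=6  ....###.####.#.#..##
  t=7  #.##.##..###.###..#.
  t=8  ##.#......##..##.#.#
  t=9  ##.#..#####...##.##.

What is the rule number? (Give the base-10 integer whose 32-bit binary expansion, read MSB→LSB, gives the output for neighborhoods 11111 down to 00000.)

4046777423

  ##### -> #   bit 31 = 1  t=0,i=16
  ####. -> #   bit 30 = 1  t=0,i=18
  ###.# -> #   bit 29 = 1  t=1,i=0
  ###.. -> #   bit 28 = 1  t=0,i=19
  ##.## -> .   bit 27 = 0  t=0,i=13
  ##.#. -> .   bit 26 = 0  t=1,i=4
  ##..# -> .   bit 25 = 0  t=1,i=13
  ##... -> #   bit 24 = 1  t=0,i=0
  #.### -> .   bit 23 = 0  t=0,i=14
  #.##. -> .   bit 22 = 0  t=1,i=2
  #.#.# -> #   bit 21 = 1  t=1,i=5
  #.#.. -> #   bit 20 = 1  t=1,i=7
  #..## -> .   bit 19 = 0  t=0,i=10
  #..#. -> #   bit 18 = 1  t=2,i=2
  #...# -> .   bit 17 = 0  t=0,i=1
  #.... -> .   bit 16 = 0  t=2,i=13
  .#### -> #   bit 15 = 1  t=0,i=15
  .###. -> #   bit 14 = 1  t=2,i=6
  .##.# -> #   bit 13 = 1  t=0,i=12
  .##.. -> .   bit 12 = 0  t=0,i=4
  .#.## -> #   bit 11 = 1  t=2,i=4
  .#.#. -> #   bit 10 = 1  t=1,i=6
  .#..# -> .   bit 9 = 0  t=0,i=9
  .#... -> .   bit 8 = 0  t=1,i=8
  ..### -> .   bit 7 = 0  t=1,i=15
  ..##. -> #   bit 6 = 1  t=0,i=3
  ..#.# -> .   bit 5 = 0  t=2,i=3
  ..#.. -> .   bit 4 = 0  t=0,i=8
  ...## -> #   bit 3 = 1  t=0,i=2
  ...#. -> #   bit 2 = 1  t=0,i=7
  ....# -> #   bit 1 = 1  t=2,i=14
  ..... -> #   bit 0 = 1  t=8,i=6
  bits 11110001001101001110110001001111 = 4046777423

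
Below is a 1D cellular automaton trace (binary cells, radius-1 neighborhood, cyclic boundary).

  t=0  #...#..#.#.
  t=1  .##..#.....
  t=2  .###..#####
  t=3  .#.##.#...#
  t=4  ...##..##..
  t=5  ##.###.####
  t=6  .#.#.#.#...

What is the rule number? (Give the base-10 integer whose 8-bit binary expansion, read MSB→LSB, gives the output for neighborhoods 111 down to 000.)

89

  [7] ### => .  t=2,i=2
  [6] ##. => #  t=1,i=2
  [5] #.# => .  t=0,i=8
  [4] #.. => #  t=0,i=1
  [3] .## => #  t=1,i=1
  [2] .#. => .  t=0,i=0
  [1] ..# => .  t=0,i=3
  [0] ... => #  t=0,i=2
  bits 01011001 = 89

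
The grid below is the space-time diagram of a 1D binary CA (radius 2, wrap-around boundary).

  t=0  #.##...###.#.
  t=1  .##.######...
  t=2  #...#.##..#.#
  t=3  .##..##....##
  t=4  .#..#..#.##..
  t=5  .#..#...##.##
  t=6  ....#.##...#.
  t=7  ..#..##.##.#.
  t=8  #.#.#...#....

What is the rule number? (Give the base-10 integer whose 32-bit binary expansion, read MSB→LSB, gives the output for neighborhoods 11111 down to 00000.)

  nb #####: next=#  (t=1,i=6, bit31=1)
  nb ####.: next=.  (t=1,i=8, bit30=0)
  nb ###.#: next=#  (t=0,i=9, bit29=1)
  nb ###..: next=.  (t=1,i=9, bit28=0)
  nb ##.##: next=.  (t=1,i=3, bit27=0)
  nb ##.#.: next=.  (t=0,i=10, bit26=0)
  nb ##..#: next=.  (t=2,i=8, bit25=0)
  nb ##...: next=#  (t=0,i=4, bit24=1)
  nb #.###: next=#  (t=1,i=4, bit23=1)
  nb #.##.: next=#  (t=0,i=2, bit22=1)
  nb #.#.#: next=.  (t=0,i=0, bit21=0)
  nb #.#..: next=.  (t=5,i=1, bit20=0)
  nb #..##: next=#  (t=3,i=4, bit19=1)
  nb #..#.: next=.  (t=2,i=9, bit18=0)
  nb #...#: next=#  (t=0,i=5, bit17=1)
  nb #....: next=.  (t=1,i=11, bit16=0)
  nb .####: next=.  (t=1,i=5, bit15=0)
  nb .###.: next=#  (t=0,i=8, bit14=1)
  nb .##.#: next=.  (t=1,i=2, bit13=0)
  nb .##..: next=.  (t=0,i=3, bit12=0)
  nb .#.##: next=#  (t=0,i=1, bit11=1)
  nb .#.#.: next=.  (t=0,i=12, bit10=0)
  nb .#..#: next=.  (t=4,i=2, bit9=0)
  nb .#...: next=.  (t=5,i=5, bit8=0)
  nb ..###: next=#  (t=0,i=7, bit7=1)
  nb ..##.: next=.  (t=1,i=1, bit6=0)
  nb ..#.#: next=.  (t=2,i=4, bit5=0)
  nb ..#..: next=#  (t=4,i=1, bit4=1)
  nb ...##: next=#  (t=0,i=6, bit3=1)
  nb ...#.: next=.  (t=2,i=3, bit2=0)
  nb ....#: next=#  (t=1,i=12, bit1=1)
  nb .....: next=.  (t=6,i=1, bit0=0)
  bits 10100001110010100100100010011010 = 2714388634

2714388634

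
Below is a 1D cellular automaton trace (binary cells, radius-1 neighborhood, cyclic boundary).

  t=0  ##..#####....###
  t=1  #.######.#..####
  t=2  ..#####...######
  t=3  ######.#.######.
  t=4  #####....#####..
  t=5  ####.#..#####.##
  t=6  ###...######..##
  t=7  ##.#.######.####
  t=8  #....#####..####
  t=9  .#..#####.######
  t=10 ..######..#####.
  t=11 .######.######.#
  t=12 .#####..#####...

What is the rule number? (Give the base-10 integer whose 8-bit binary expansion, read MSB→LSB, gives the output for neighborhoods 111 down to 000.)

154

  nb ###: next=#  (t=0,i=0, bit7=1)
  nb ##.: next=.  (t=0,i=1, bit6=0)
  nb #.#: next=.  (t=1,i=1, bit5=0)
  nb #..: next=#  (t=0,i=2, bit4=1)
  nb .##: next=#  (t=0,i=4, bit3=1)
  nb .#.: next=.  (t=1,i=9, bit2=0)
  nb ..#: next=#  (t=0,i=3, bit1=1)
  nb ...: next=.  (t=0,i=10, bit0=0)
  bits 10011010 = 154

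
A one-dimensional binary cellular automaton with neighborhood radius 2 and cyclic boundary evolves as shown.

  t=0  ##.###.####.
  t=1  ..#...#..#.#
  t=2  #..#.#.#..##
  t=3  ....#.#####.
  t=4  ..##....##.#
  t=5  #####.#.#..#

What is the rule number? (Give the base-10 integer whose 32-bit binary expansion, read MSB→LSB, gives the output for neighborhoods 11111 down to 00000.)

3373799366

  #####|#  b31=1 t=3,i=8
  ####.|#  b30=1 t=0,i=9
  ###.#|.  b29=0 t=0,i=5
  ###..|.  b28=0 t=2,i=0
  ##.##|#  b27=1 t=0,i=2
  ##.#.|.  b26=0 t=4,i=10
  ##..#|.  b25=0 t=2,i=1
  ##...|#  b24=1 t=3,i=11
  #.###|.  b23=0 t=0,i=3
  #.##.|.  b22=0 t=0,i=0
  #.#.#|.  b21=0 t=2,i=5
  #.#..|#  b20=1 t=1,i=11
  #..##|#  b19=1 t=2,i=9
  #..#.|.  b18=0 t=1,i=1
  #...#|.  b17=0 t=1,i=4
  #....|.  b16=0 t=3,i=0
  .####|.  b15=0 t=0,i=8
  .###.|.  b14=0 t=0,i=4
  .##.#|.  b13=0 t=0,i=1
  .##..|#  b12=1 t=4,i=3
  .#.##|.  b11=0 t=3,i=5
  .#.#.|#  b10=1 t=1,i=10
  .#..#|#  b9=1 t=1,i=0
  .#...|#  b8=1 t=1,i=3
  ..###|#  b7=1 t=2,i=10
  ..##.|#  b6=1 t=4,i=2
  ..#.#|.  b5=0 t=1,i=9
  ..#..|.  b4=0 t=1,i=2
  ...##|.  b3=0 t=4,i=7
  ...#.|#  b2=1 t=1,i=5
  ....#|#  b1=1 t=3,i=2
  .....|.  b0=0 t=3,i=1
  bits 11001001000110000001011111000110 = 3373799366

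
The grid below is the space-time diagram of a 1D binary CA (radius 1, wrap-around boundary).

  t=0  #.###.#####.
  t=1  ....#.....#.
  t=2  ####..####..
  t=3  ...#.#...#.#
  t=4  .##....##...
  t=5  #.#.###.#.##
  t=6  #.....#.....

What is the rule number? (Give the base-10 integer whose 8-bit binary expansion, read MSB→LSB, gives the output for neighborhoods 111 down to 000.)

  [7] ### => .  t=0,i=3
  [6] ##. => #  t=0,i=4
  [5] #.# => .  t=0,i=1
  [4] #.. => .  t=1,i=5
  [3] .## => .  t=0,i=2
  [2] .#. => .  t=0,i=0
  [1] ..# => #  t=1,i=3
  [0] ... => #  t=1,i=0
  bits 01000011 = 67

67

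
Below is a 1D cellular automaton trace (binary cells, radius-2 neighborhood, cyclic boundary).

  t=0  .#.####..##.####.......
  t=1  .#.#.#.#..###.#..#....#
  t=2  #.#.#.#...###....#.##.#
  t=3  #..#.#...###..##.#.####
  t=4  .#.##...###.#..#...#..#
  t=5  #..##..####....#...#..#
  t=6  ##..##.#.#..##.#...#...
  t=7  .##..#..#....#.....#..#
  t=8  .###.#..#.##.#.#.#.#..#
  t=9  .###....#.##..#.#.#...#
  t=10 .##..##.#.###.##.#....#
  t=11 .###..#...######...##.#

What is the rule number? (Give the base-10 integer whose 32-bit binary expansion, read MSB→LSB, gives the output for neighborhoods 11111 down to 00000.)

1791063226

  nb #####: next=.  (t=3,i=21, bit31=0)
  nb ####.: next=#  (t=0,i=5, bit30=1)
  nb ###.#: next=#  (t=1,i=12, bit29=1)
  nb ###..: next=.  (t=0,i=6, bit28=0)
  nb ##.##: next=#  (t=0,i=11, bit27=1)
  nb ##.#.: next=.  (t=1,i=13, bit26=0)
  nb ##..#: next=#  (t=0,i=7, bit25=1)
  nb ##...: next=.  (t=0,i=16, bit24=0)
  nb #.###: next=#  (t=0,i=3, bit23=1)
  nb #.##.: next=#  (t=2,i=19, bit22=1)
  nb #.#.#: next=.  (t=1,i=1, bit21=0)
  nb #.#..: next=.  (t=1,i=7, bit20=0)
  nb #..##: next=.  (t=0,i=8, bit19=0)
  nb #..#.: next=.  (t=1,i=16, bit18=0)
  nb #...#: next=.  (t=2,i=8, bit17=0)
  nb #....: next=#  (t=0,i=17, bit16=1)
  nb .####: next=.  (t=0,i=4, bit15=0)
  nb .###.: next=#  (t=1,i=11, bit14=1)
  nb .##.#: next=#  (t=0,i=10, bit13=1)
  nb .##..: next=#  (t=4,i=4, bit12=1)
  nb .#.##: next=.  (t=0,i=2, bit11=0)
  nb .#.#.: next=#  (t=1,i=0, bit10=1)
  nb .#..#: next=.  (t=1,i=8, bit9=0)
  nb .#...: next=.  (t=1,i=18, bit8=0)
  nb ..###: next=#  (t=1,i=10, bit7=1)
  nb ..##.: next=.  (t=0,i=9, bit6=0)
  nb ..#.#: next=#  (t=0,i=1, bit5=1)
  nb ..#..: next=#  (t=1,i=17, bit4=1)
  nb ...##: next=#  (t=2,i=9, bit3=1)
  nb ...#.: next=.  (t=0,i=0, bit2=0)
  nb ....#: next=#  (t=0,i=22, bit1=1)
  nb .....: next=.  (t=0,i=18, bit0=0)
  bits 01101010110000010111010010111010 = 1791063226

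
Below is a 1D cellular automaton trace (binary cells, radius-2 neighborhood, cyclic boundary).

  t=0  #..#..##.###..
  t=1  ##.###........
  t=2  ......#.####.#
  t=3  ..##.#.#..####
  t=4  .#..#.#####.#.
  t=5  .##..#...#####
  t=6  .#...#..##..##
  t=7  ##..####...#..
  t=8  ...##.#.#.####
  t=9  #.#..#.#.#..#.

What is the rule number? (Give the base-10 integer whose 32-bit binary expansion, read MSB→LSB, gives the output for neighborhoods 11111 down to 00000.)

1700269725

  ##### -> .   bit 31 = 0  t=4,i=8
  ####. -> #   bit 30 = 1  t=2,i=10
  ###.# -> #   bit 29 = 1  t=2,i=11
  ###.. -> .   bit 28 = 0  t=0,i=11
  ##.## -> .   bit 27 = 0  t=0,i=8
  ##.#. -> #   bit 26 = 1  t=2,i=12
  ##..# -> .   bit 25 = 0  t=0,i=12
  ##... -> #   bit 24 = 1  t=1,i=6
  #.### -> .   bit 23 = 0  t=0,i=9
  #.##. -> #   bit 22 = 1  t=5,i=1
  #.#.# -> .   bit 21 = 0  t=3,i=5
  #.#.. -> #   bit 20 = 1  t=2,i=13
  #..## -> #   bit 19 = 1  t=0,i=5
  #..#. -> .   bit 18 = 0  t=0,i=2
  #...# -> .   bit 17 = 0  t=5,i=7
  #.... -> .   bit 16 = 0  t=1,i=7
  .#### -> .   bit 15 = 0  t=2,i=9
  .###. -> .   bit 14 = 0  t=0,i=10
  .##.# -> .   bit 13 = 0  t=0,i=7
  .##.. -> .   bit 12 = 0  t=5,i=2
  .#.## -> #   bit 11 = 1  t=2,i=7
  .#.#. -> #   bit 10 = 1  t=3,i=6
  .#..# -> #   bit 9 = 1  t=0,i=1
  .#... -> .   bit 8 = 0  t=2,i=0
  ..### -> #   bit 7 = 1  t=3,i=10
  ..##. -> .   bit 6 = 0  t=0,i=6
  ..#.# -> .   bit 5 = 0  t=2,i=6
  ..#.. -> #   bit 4 = 1  t=0,i=0
  ...## -> #   bit 3 = 1  t=1,i=13
  ...#. -> #   bit 2 = 1  t=2,i=5
  ....# -> .   bit 1 = 0  t=1,i=12
  ..... -> #   bit 0 = 1  t=1,i=8
  bits 01100101010110000000111010011101 = 1700269725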